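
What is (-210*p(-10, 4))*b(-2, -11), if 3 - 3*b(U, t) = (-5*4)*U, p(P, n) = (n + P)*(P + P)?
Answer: 310800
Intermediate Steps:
p(P, n) = 2*P*(P + n) (p(P, n) = (P + n)*(2*P) = 2*P*(P + n))
b(U, t) = 1 + 20*U/3 (b(U, t) = 1 - (-5*4)*U/3 = 1 - (-20)*U/3 = 1 + 20*U/3)
(-210*p(-10, 4))*b(-2, -11) = (-420*(-10)*(-10 + 4))*(1 + (20/3)*(-2)) = (-420*(-10)*(-6))*(1 - 40/3) = -210*120*(-37/3) = -25200*(-37/3) = 310800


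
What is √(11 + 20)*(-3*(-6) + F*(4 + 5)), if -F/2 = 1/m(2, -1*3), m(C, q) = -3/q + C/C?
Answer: 9*√31 ≈ 50.110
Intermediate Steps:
m(C, q) = 1 - 3/q (m(C, q) = -3/q + 1 = 1 - 3/q)
F = -1 (F = -2/((-3 - 1*3)/((-1*3))) = -2/((-3 - 3)/(-3)) = -2/((-⅓*(-6))) = -2/2 = -2*½ = -1)
√(11 + 20)*(-3*(-6) + F*(4 + 5)) = √(11 + 20)*(-3*(-6) - (4 + 5)) = √31*(18 - 1*9) = √31*(18 - 9) = √31*9 = 9*√31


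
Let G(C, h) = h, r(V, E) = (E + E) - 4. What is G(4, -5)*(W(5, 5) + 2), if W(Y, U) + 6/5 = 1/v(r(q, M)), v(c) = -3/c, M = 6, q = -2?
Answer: 28/3 ≈ 9.3333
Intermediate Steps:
r(V, E) = -4 + 2*E (r(V, E) = 2*E - 4 = -4 + 2*E)
W(Y, U) = -58/15 (W(Y, U) = -6/5 + 1/(-3/(-4 + 2*6)) = -6/5 + 1/(-3/(-4 + 12)) = -6/5 + 1/(-3/8) = -6/5 - 8/3 = -58/15)
G(4, -5)*(W(5, 5) + 2) = -5*(-58/15 + 2) = -5*(-28/15) = 28/3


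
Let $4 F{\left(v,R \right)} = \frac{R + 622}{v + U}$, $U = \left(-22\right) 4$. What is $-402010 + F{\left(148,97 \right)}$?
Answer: $- \frac{96481681}{240} \approx -4.0201 \cdot 10^{5}$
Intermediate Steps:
$U = -88$
$F{\left(v,R \right)} = \frac{622 + R}{4 \left(-88 + v\right)}$ ($F{\left(v,R \right)} = \frac{\left(R + 622\right) \frac{1}{v - 88}}{4} = \frac{\left(622 + R\right) \frac{1}{-88 + v}}{4} = \frac{\frac{1}{-88 + v} \left(622 + R\right)}{4} = \frac{622 + R}{4 \left(-88 + v\right)}$)
$-402010 + F{\left(148,97 \right)} = -402010 + \frac{622 + 97}{4 \left(-88 + 148\right)} = -402010 + \frac{1}{4} \cdot \frac{1}{60} \cdot 719 = -402010 + \frac{719}{240} = - \frac{96481681}{240}$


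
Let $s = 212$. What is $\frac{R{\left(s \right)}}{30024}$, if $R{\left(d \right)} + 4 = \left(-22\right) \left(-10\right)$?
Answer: $\frac{1}{139} \approx 0.0071942$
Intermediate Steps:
$R{\left(d \right)} = 216$ ($R{\left(d \right)} = -4 - -220 = -4 + 220 = 216$)
$\frac{R{\left(s \right)}}{30024} = \frac{216}{30024} = 216 \cdot \frac{1}{30024} = \frac{1}{139}$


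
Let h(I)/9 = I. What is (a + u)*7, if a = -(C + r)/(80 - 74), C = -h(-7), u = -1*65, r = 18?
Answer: -1099/2 ≈ -549.50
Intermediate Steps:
h(I) = 9*I
u = -65
C = 63 (C = -9*(-7) = -1*(-63) = 63)
a = -27/2 (a = -(63 + 18)/(80 - 74) = -81/6 = -1*27/2 = -27/2 ≈ -13.500)
(a + u)*7 = (-27/2 - 65)*7 = -157/2*7 = -1099/2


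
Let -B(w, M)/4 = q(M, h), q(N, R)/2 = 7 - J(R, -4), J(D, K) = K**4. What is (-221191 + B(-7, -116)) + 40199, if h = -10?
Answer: -179000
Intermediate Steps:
q(N, R) = -498 (q(N, R) = 2*(7 - 1*(-4)**4) = 2*(7 - 1*256) = 2*(7 - 256) = 2*(-249) = -498)
B(w, M) = 1992 (B(w, M) = -4*(-498) = 1992)
(-221191 + B(-7, -116)) + 40199 = (-221191 + 1992) + 40199 = -219199 + 40199 = -179000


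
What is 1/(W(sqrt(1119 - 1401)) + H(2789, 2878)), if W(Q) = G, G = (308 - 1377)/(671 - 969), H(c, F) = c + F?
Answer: 298/1689835 ≈ 0.00017635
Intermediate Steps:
H(c, F) = F + c
G = 1069/298 (G = -1069/(-298) = -1069*(-1/298) = 1069/298 ≈ 3.5872)
W(Q) = 1069/298
1/(W(sqrt(1119 - 1401)) + H(2789, 2878)) = 1/(1069/298 + (2878 + 2789)) = 1/(1069/298 + 5667) = 1/(1689835/298) = 298/1689835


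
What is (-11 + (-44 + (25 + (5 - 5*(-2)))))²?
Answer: 225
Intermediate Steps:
(-11 + (-44 + (25 + (5 - 5*(-2)))))² = (-11 + (-44 + (25 + (5 + 10))))² = (-11 + (-44 + (25 + 15)))² = (-11 + (-44 + 40))² = (-11 - 4)² = (-15)² = 225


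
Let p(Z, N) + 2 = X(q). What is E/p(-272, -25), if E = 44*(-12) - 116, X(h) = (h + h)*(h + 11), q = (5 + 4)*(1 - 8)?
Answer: -322/3275 ≈ -0.098321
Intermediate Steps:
q = -63 (q = 9*(-7) = -63)
X(h) = 2*h*(11 + h) (X(h) = (2*h)*(11 + h) = 2*h*(11 + h))
p(Z, N) = 6550 (p(Z, N) = -2 + 2*(-63)*(11 - 63) = -2 + 2*(-63)*(-52) = -2 + 6552 = 6550)
E = -644 (E = -528 - 116 = -644)
E/p(-272, -25) = -644/6550 = -644*1/6550 = -322/3275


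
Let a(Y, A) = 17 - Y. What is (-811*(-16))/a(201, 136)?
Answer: -1622/23 ≈ -70.522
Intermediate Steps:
(-811*(-16))/a(201, 136) = (-811*(-16))/(17 - 1*201) = 12976/(17 - 201) = 12976/(-184) = 12976*(-1/184) = -1622/23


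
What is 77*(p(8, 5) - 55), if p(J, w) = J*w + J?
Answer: -539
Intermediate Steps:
p(J, w) = J + J*w
77*(p(8, 5) - 55) = 77*(8*(1 + 5) - 55) = 77*(8*6 - 55) = 77*(48 - 55) = 77*(-7) = -539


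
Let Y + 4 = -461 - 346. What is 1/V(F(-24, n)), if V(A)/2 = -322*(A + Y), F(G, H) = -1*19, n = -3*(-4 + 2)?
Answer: 1/534520 ≈ 1.8708e-6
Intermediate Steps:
Y = -811 (Y = -4 + (-461 - 346) = -4 - 807 = -811)
n = 6 (n = -3*(-2) = 6)
F(G, H) = -19
V(A) = 522284 - 644*A (V(A) = 2*(-322*(A - 811)) = 2*(-322*(-811 + A)) = 2*(261142 - 322*A) = 522284 - 644*A)
1/V(F(-24, n)) = 1/(522284 - 644*(-19)) = 1/(522284 + 12236) = 1/534520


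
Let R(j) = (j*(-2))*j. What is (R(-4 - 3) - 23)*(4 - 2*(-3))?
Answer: -1210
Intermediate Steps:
R(j) = -2*j**2 (R(j) = (-2*j)*j = -2*j**2)
(R(-4 - 3) - 23)*(4 - 2*(-3)) = (-2*(-4 - 3)**2 - 23)*(4 - 2*(-3)) = (-2*(-7)**2 - 23)*(4 + 6) = (-2*49 - 23)*10 = (-98 - 23)*10 = -121*10 = -1210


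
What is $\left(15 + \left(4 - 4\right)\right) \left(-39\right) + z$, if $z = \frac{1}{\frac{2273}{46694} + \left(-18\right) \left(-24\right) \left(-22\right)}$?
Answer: $- \frac{259609885949}{443777503} \approx -585.0$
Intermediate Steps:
$z = - \frac{46694}{443777503}$ ($z = \frac{1}{2273 \cdot \frac{1}{46694} + 432 \left(-22\right)} = \frac{1}{\frac{2273}{46694} - 9504} = \frac{1}{- \frac{443777503}{46694}} = - \frac{46694}{443777503} \approx -0.00010522$)
$\left(15 + \left(4 - 4\right)\right) \left(-39\right) + z = \left(15 + \left(4 - 4\right)\right) \left(-39\right) - \frac{46694}{443777503} = \left(15 + 0\right) \left(-39\right) - \frac{46694}{443777503} = 15 \left(-39\right) - \frac{46694}{443777503} = -585 - \frac{46694}{443777503} = - \frac{259609885949}{443777503}$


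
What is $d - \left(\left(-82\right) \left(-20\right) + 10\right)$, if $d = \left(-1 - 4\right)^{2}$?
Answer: $-1625$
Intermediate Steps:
$d = 25$ ($d = \left(-5\right)^{2} = 25$)
$d - \left(\left(-82\right) \left(-20\right) + 10\right) = 25 - \left(\left(-82\right) \left(-20\right) + 10\right) = 25 - \left(1640 + 10\right) = 25 - 1650 = -1625$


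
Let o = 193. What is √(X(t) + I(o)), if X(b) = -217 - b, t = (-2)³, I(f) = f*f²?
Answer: 4*√449303 ≈ 2681.2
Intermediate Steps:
I(f) = f³
t = -8
√(X(t) + I(o)) = √((-217 - 1*(-8)) + 193³) = √((-217 + 8) + 7189057) = √(-209 + 7189057) = √7188848 = 4*√449303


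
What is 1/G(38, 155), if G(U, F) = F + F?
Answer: 1/310 ≈ 0.0032258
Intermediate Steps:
G(U, F) = 2*F
1/G(38, 155) = 1/(2*155) = 1/310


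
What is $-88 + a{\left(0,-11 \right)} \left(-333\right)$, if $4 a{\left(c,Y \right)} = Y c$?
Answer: $-88$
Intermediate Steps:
$a{\left(c,Y \right)} = \frac{Y c}{4}$
$-88 + a{\left(0,-11 \right)} \left(-333\right) = -88 + \frac{1}{4} \left(-11\right) 0 \left(-333\right) = -88 + 0 \left(-333\right) = -88 + 0 = -88$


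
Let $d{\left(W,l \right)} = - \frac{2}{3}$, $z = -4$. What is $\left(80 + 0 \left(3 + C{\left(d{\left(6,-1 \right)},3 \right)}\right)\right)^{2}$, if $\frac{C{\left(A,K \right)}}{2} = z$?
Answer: $6400$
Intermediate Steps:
$d{\left(W,l \right)} = - \frac{2}{3}$ ($d{\left(W,l \right)} = \left(-2\right) \frac{1}{3} = - \frac{2}{3}$)
$C{\left(A,K \right)} = -8$ ($C{\left(A,K \right)} = 2 \left(-4\right) = -8$)
$\left(80 + 0 \left(3 + C{\left(d{\left(6,-1 \right)},3 \right)}\right)\right)^{2} = \left(80 + 0 \left(3 - 8\right)\right)^{2} = \left(80 + 0 \left(-5\right)\right)^{2} = \left(80 + 0\right)^{2} = 80^{2} = 6400$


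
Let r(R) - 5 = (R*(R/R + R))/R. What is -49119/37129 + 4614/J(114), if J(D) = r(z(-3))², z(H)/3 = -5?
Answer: 55778189/1002483 ≈ 55.640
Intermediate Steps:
z(H) = -15 (z(H) = 3*(-5) = -15)
r(R) = 6 + R (r(R) = 5 + (R*(R/R + R))/R = 5 + (R*(1 + R))/R = 5 + (1 + R) = 6 + R)
J(D) = 81 (J(D) = (6 - 15)² = (-9)² = 81)
-49119/37129 + 4614/J(114) = -49119/37129 + 4614/81 = -49119*1/37129 + 4614*(1/81) = -49119/37129 + 1538/27 = 55778189/1002483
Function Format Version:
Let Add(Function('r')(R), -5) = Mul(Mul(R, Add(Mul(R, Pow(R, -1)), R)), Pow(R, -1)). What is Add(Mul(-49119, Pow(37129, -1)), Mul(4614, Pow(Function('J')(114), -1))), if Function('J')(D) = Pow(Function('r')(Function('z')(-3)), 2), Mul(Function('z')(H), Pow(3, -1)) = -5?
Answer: Rational(55778189, 1002483) ≈ 55.640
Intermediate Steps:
Function('z')(H) = -15 (Function('z')(H) = Mul(3, -5) = -15)
Function('r')(R) = Add(6, R) (Function('r')(R) = Add(5, Mul(Mul(R, Add(Mul(R, Pow(R, -1)), R)), Pow(R, -1))) = Add(5, Mul(Mul(R, Add(1, R)), Pow(R, -1))) = Add(5, Add(1, R)) = Add(6, R))
Function('J')(D) = 81 (Function('J')(D) = Pow(Add(6, -15), 2) = Pow(-9, 2) = 81)
Add(Mul(-49119, Pow(37129, -1)), Mul(4614, Pow(Function('J')(114), -1))) = Add(Mul(-49119, Pow(37129, -1)), Mul(4614, Pow(81, -1))) = Add(Mul(-49119, Rational(1, 37129)), Mul(4614, Rational(1, 81))) = Add(Rational(-49119, 37129), Rational(1538, 27)) = Rational(55778189, 1002483)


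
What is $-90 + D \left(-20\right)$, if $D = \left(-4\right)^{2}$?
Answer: $-410$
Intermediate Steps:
$D = 16$
$-90 + D \left(-20\right) = -90 + 16 \left(-20\right) = -90 - 320 = -410$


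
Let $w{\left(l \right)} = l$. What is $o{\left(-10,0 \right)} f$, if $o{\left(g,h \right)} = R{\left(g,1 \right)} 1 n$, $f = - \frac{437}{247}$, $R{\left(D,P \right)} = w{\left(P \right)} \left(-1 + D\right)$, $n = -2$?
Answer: $- \frac{506}{13} \approx -38.923$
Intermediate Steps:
$R{\left(D,P \right)} = P \left(-1 + D\right)$
$f = - \frac{23}{13}$ ($f = \left(-437\right) \frac{1}{247} = - \frac{23}{13} \approx -1.7692$)
$o{\left(g,h \right)} = 2 - 2 g$ ($o{\left(g,h \right)} = 1 \left(-1 + g\right) 1 \left(-2\right) = \left(-1 + g\right) 1 \left(-2\right) = \left(-1 + g\right) \left(-2\right) = 2 - 2 g$)
$o{\left(-10,0 \right)} f = \left(2 - -20\right) \left(- \frac{23}{13}\right) = \left(2 + 20\right) \left(- \frac{23}{13}\right) = 22 \left(- \frac{23}{13}\right) = - \frac{506}{13}$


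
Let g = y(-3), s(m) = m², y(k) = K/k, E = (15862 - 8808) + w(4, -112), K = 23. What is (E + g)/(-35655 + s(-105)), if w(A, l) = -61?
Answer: -10478/36945 ≈ -0.28361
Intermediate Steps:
E = 6993 (E = (15862 - 8808) - 61 = 7054 - 61 = 6993)
y(k) = 23/k
g = -23/3 (g = 23/(-3) = 23*(-⅓) = -23/3 ≈ -7.6667)
(E + g)/(-35655 + s(-105)) = (6993 - 23/3)/(-35655 + (-105)²) = 20956/(3*(-35655 + 11025)) = (20956/3)/(-24630) = (20956/3)*(-1/24630) = -10478/36945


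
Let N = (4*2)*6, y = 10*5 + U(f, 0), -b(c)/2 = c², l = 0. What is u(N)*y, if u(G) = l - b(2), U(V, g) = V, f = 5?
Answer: 440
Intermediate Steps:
b(c) = -2*c²
y = 55 (y = 10*5 + 5 = 50 + 5 = 55)
N = 48 (N = 8*6 = 48)
u(G) = 8 (u(G) = 0 - (-2)*2² = 0 - (-2)*4 = 0 - 1*(-8) = 0 + 8 = 8)
u(N)*y = 8*55 = 440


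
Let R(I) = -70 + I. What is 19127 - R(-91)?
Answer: 19288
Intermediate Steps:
19127 - R(-91) = 19127 - (-70 - 91) = 19127 - 1*(-161) = 19127 + 161 = 19288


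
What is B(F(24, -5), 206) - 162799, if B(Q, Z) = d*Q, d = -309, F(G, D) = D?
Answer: -161254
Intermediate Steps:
B(Q, Z) = -309*Q
B(F(24, -5), 206) - 162799 = -309*(-5) - 162799 = 1545 - 162799 = -161254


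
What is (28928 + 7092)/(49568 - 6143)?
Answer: 7204/8685 ≈ 0.82948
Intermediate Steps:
(28928 + 7092)/(49568 - 6143) = 36020/43425 = 36020*(1/43425) = 7204/8685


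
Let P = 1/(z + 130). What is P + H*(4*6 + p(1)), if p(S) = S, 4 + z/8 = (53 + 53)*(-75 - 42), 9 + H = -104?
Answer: -280008351/99118 ≈ -2825.0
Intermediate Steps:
H = -113 (H = -9 - 104 = -113)
z = -99248 (z = -32 + 8*((53 + 53)*(-75 - 42)) = -32 + 8*(106*(-117)) = -32 + 8*(-12402) = -32 - 99216 = -99248)
P = -1/99118 (P = 1/(-99248 + 130) = 1/(-99118) = -1/99118 ≈ -1.0089e-5)
P + H*(4*6 + p(1)) = -1/99118 - 113*(4*6 + 1) = -1/99118 - 113*(24 + 1) = -1/99118 - 113*25 = -1/99118 - 2825 = -280008351/99118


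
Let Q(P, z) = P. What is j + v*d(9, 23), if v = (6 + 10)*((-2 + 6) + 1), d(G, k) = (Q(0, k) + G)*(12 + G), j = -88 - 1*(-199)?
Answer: 15231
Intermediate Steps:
j = 111 (j = -88 + 199 = 111)
d(G, k) = G*(12 + G) (d(G, k) = (0 + G)*(12 + G) = G*(12 + G))
v = 80 (v = 16*(4 + 1) = 16*5 = 80)
j + v*d(9, 23) = 111 + 80*(9*(12 + 9)) = 111 + 80*(9*21) = 111 + 80*189 = 111 + 15120 = 15231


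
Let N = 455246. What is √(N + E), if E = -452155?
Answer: √3091 ≈ 55.597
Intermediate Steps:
√(N + E) = √(455246 - 452155) = √3091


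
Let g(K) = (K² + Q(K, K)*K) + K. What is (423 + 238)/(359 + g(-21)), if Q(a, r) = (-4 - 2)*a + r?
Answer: -661/1426 ≈ -0.46353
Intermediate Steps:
Q(a, r) = r - 6*a (Q(a, r) = -6*a + r = r - 6*a)
g(K) = K - 4*K² (g(K) = (K² + (K - 6*K)*K) + K = (K² + (-5*K)*K) + K = (K² - 5*K²) + K = -4*K² + K = K - 4*K²)
(423 + 238)/(359 + g(-21)) = (423 + 238)/(359 - 21*(1 - 4*(-21))) = 661/(359 - 21*(1 + 84)) = 661/(359 - 21*85) = 661/(359 - 1785) = 661/(-1426) = 661*(-1/1426) = -661/1426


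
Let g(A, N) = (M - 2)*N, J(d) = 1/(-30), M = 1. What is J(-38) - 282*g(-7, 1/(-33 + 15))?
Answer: -157/10 ≈ -15.700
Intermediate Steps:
J(d) = -1/30 (J(d) = 1*(-1/30) = -1/30)
g(A, N) = -N (g(A, N) = (1 - 2)*N = -N)
J(-38) - 282*g(-7, 1/(-33 + 15)) = -1/30 - (-282)/(-33 + 15) = -1/30 - (-282)/(-18) = -1/30 - (-282)*(-1)/18 = -1/30 - 282*1/18 = -1/30 - 47/3 = -157/10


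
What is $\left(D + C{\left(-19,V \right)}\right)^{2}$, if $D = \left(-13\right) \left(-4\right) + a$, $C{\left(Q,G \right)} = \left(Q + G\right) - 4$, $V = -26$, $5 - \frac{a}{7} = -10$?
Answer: $11664$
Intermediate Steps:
$a = 105$ ($a = 35 - -70 = 35 + 70 = 105$)
$C{\left(Q,G \right)} = -4 + G + Q$ ($C{\left(Q,G \right)} = \left(G + Q\right) - 4 = -4 + G + Q$)
$D = 157$ ($D = \left(-13\right) \left(-4\right) + 105 = 52 + 105 = 157$)
$\left(D + C{\left(-19,V \right)}\right)^{2} = \left(157 - 49\right)^{2} = 108^{2} = 11664$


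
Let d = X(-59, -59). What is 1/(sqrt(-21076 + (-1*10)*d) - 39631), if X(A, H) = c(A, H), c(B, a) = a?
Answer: -39631/1570636647 - I*sqrt(20486)/1570636647 ≈ -2.5232e-5 - 9.1128e-8*I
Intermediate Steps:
X(A, H) = H
d = -59
1/(sqrt(-21076 + (-1*10)*d) - 39631) = 1/(sqrt(-21076 - 1*10*(-59)) - 39631) = 1/(sqrt(-21076 - 10*(-59)) - 39631) = 1/(sqrt(-21076 + 590) - 39631) = 1/(sqrt(-20486) - 39631) = 1/(I*sqrt(20486) - 39631) = 1/(-39631 + I*sqrt(20486))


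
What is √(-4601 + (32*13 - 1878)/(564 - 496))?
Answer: 43*I*√10/2 ≈ 67.989*I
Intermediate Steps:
√(-4601 + (32*13 - 1878)/(564 - 496)) = √(-4601 + (416 - 1878)/68) = √(-4601 - 1462*1/68) = √(-4601 - 43/2) = √(-9245/2) = 43*I*√10/2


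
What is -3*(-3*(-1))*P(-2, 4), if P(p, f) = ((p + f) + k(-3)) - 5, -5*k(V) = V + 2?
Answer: 126/5 ≈ 25.200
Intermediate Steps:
k(V) = -2/5 - V/5 (k(V) = -(V + 2)/5 = -(2 + V)/5 = -2/5 - V/5)
P(p, f) = -24/5 + f + p (P(p, f) = ((p + f) + (-2/5 - 1/5*(-3))) - 5 = ((f + p) + (-2/5 + 3/5)) - 5 = ((f + p) + 1/5) - 5 = (1/5 + f + p) - 5 = -24/5 + f + p)
-3*(-3*(-1))*P(-2, 4) = -3*(-3*(-1))*(-24/5 + 4 - 2) = -9*(-14)/5 = -3*(-42/5) = 126/5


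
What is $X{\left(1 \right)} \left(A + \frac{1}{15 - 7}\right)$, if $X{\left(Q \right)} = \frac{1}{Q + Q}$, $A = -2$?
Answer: $- \frac{15}{16} \approx -0.9375$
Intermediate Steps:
$X{\left(Q \right)} = \frac{1}{2 Q}$
$X{\left(1 \right)} \left(A + \frac{1}{15 - 7}\right) = \frac{1}{2 \cdot 1} \left(-2 + \frac{1}{15 - 7}\right) = \frac{1}{2} \cdot 1 \left(-2 + \frac{1}{8}\right) = \frac{-2 + \frac{1}{8}}{2} = \frac{1}{2} \left(- \frac{15}{8}\right) = - \frac{15}{16}$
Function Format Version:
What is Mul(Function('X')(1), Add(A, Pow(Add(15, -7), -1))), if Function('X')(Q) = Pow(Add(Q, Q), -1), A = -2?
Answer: Rational(-15, 16) ≈ -0.93750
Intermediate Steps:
Function('X')(Q) = Mul(Rational(1, 2), Pow(Q, -1)) (Function('X')(Q) = Pow(Mul(2, Q), -1) = Mul(Rational(1, 2), Pow(Q, -1)))
Mul(Function('X')(1), Add(A, Pow(Add(15, -7), -1))) = Mul(Mul(Rational(1, 2), Pow(1, -1)), Add(-2, Pow(Add(15, -7), -1))) = Mul(Mul(Rational(1, 2), 1), Add(-2, Pow(8, -1))) = Mul(Rational(1, 2), Add(-2, Rational(1, 8))) = Mul(Rational(1, 2), Rational(-15, 8)) = Rational(-15, 16)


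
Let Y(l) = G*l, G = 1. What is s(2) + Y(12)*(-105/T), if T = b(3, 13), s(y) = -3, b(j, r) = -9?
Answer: 137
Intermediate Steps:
T = -9
Y(l) = l (Y(l) = 1*l = l)
s(2) + Y(12)*(-105/T) = -3 + 12*(-105/(-9)) = -3 + 12*(-105*(-⅑)) = -3 + 12*(35/3) = -3 + 140 = 137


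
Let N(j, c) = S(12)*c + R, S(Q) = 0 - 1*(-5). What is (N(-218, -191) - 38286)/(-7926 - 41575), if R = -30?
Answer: 39271/49501 ≈ 0.79334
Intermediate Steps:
S(Q) = 5 (S(Q) = 0 + 5 = 5)
N(j, c) = -30 + 5*c (N(j, c) = 5*c - 30 = -30 + 5*c)
(N(-218, -191) - 38286)/(-7926 - 41575) = ((-30 + 5*(-191)) - 38286)/(-7926 - 41575) = ((-30 - 955) - 38286)/(-49501) = (-985 - 38286)*(-1/49501) = -39271*(-1/49501) = 39271/49501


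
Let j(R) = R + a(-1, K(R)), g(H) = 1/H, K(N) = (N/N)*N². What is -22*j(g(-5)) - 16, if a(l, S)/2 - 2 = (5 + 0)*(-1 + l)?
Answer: 1702/5 ≈ 340.40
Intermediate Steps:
K(N) = N² (K(N) = 1*N² = N²)
a(l, S) = -6 + 10*l (a(l, S) = 4 + 2*((5 + 0)*(-1 + l)) = 4 + 2*(5*(-1 + l)) = 4 + 2*(-5 + 5*l) = 4 + (-10 + 10*l) = -6 + 10*l)
j(R) = -16 + R (j(R) = R + (-6 + 10*(-1)) = R + (-6 - 10) = R - 16 = -16 + R)
-22*j(g(-5)) - 16 = -22*(-16 + 1/(-5)) - 16 = -22*(-16 - ⅕) - 16 = -22*(-81/5) - 16 = 1782/5 - 16 = 1702/5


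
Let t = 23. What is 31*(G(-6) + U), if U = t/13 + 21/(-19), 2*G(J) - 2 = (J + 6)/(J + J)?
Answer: 12741/247 ≈ 51.583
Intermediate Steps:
G(J) = 1 + (6 + J)/(4*J) (G(J) = 1 + ((J + 6)/(J + J))/2 = 1 + ((6 + J)/((2*J)))/2 = 1 + ((6 + J)*(1/(2*J)))/2 = 1 + ((6 + J)/(2*J))/2 = 1 + (6 + J)/(4*J))
U = 164/247 (U = 23/13 + 21/(-19) = 23*(1/13) + 21*(-1/19) = 23/13 - 21/19 = 164/247 ≈ 0.66397)
31*(G(-6) + U) = 31*((1/4)*(6 + 5*(-6))/(-6) + 164/247) = 31*((1/4)*(-1/6)*(6 - 30) + 164/247) = 31*((1/4)*(-1/6)*(-24) + 164/247) = 31*(1 + 164/247) = 31*(411/247) = 12741/247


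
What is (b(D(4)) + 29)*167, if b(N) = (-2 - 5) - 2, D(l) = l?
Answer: 3340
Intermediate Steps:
b(N) = -9 (b(N) = -7 - 2 = -9)
(b(D(4)) + 29)*167 = (-9 + 29)*167 = 20*167 = 3340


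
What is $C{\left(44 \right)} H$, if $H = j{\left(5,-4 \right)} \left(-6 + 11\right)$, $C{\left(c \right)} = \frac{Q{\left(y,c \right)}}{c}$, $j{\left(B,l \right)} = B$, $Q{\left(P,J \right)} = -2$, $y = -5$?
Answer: $- \frac{25}{22} \approx -1.1364$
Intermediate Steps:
$C{\left(c \right)} = - \frac{2}{c}$
$H = 25$ ($H = 5 \left(-6 + 11\right) = 5 \cdot 5 = 25$)
$C{\left(44 \right)} H = - \frac{2}{44} \cdot 25 = \left(-2\right) \frac{1}{44} \cdot 25 = \left(- \frac{1}{22}\right) 25 = - \frac{25}{22}$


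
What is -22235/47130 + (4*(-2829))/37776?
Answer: -11443937/14836524 ≈ -0.77134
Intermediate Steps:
-22235/47130 + (4*(-2829))/37776 = -22235*1/47130 - 11316*1/37776 = -4447/9426 - 943/3148 = -11443937/14836524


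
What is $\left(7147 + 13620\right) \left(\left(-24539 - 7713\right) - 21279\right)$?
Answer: $-1111678277$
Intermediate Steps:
$\left(7147 + 13620\right) \left(\left(-24539 - 7713\right) - 21279\right) = 20767 \left(\left(-24539 - 7713\right) - 21279\right) = 20767 \left(-32252 - 21279\right) = 20767 \left(-53531\right) = -1111678277$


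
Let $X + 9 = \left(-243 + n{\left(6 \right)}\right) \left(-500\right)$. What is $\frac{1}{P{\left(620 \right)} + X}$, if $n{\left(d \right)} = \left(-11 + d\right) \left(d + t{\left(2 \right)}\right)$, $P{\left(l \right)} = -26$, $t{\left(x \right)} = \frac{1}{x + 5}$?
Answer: $\frac{7}{957755} \approx 7.3088 \cdot 10^{-6}$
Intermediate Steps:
$t{\left(x \right)} = \frac{1}{5 + x}$
$n{\left(d \right)} = \left(-11 + d\right) \left(\frac{1}{7} + d\right)$ ($n{\left(d \right)} = \left(-11 + d\right) \left(d + \frac{1}{5 + 2}\right) = \left(-11 + d\right) \left(d + \frac{1}{7}\right) = \left(-11 + d\right) \left(\frac{1}{7} + d\right)$)
$X = \frac{957937}{7}$ ($X = -9 + \left(-243 - \left(\frac{467}{7} - 36\right)\right) \left(-500\right) = -9 + \left(-243 - \frac{215}{7}\right) \left(-500\right) = -9 - - \frac{958000}{7} = -9 + \frac{958000}{7} = \frac{957937}{7} \approx 1.3685 \cdot 10^{5}$)
$\frac{1}{P{\left(620 \right)} + X} = \frac{1}{-26 + \frac{957937}{7}} = \frac{1}{\frac{957755}{7}} = \frac{7}{957755}$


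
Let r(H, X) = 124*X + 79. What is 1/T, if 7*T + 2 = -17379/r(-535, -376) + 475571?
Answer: 108605/7378458828 ≈ 1.4719e-5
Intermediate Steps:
r(H, X) = 79 + 124*X
T = 7378458828/108605 (T = -2/7 + (-17379/(79 + 124*(-376)) + 475571)/7 = -2/7 + (-17379/(79 - 46624) + 475571)/7 = -2/7 + (-17379/(-46545) + 475571)/7 = -2/7 + (-17379*(-1/46545) + 475571)/7 = -2/7 + (5793/15515 + 475571)/7 = -2/7 + (1/7)*(7378489858/15515) = -2/7 + 7378489858/108605 = 7378458828/108605 ≈ 67939.)
1/T = 1/(7378458828/108605) = 108605/7378458828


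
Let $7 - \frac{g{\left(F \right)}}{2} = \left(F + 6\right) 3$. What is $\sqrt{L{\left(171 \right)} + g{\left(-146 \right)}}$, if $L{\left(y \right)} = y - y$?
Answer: $\sqrt{854} \approx 29.223$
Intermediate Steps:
$g{\left(F \right)} = -22 - 6 F$ ($g{\left(F \right)} = 14 - 2 \left(F + 6\right) 3 = 14 - 2 \left(6 + F\right) 3 = 14 - 2 \left(18 + 3 F\right) = 14 - \left(36 + 6 F\right) = -22 - 6 F$)
$L{\left(y \right)} = 0$
$\sqrt{L{\left(171 \right)} + g{\left(-146 \right)}} = \sqrt{0 - -854} = \sqrt{0 + \left(-22 + 876\right)} = \sqrt{0 + 854} = \sqrt{854}$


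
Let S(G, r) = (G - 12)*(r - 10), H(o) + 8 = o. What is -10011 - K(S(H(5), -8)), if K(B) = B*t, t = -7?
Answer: -8121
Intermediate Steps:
H(o) = -8 + o
S(G, r) = (-12 + G)*(-10 + r)
K(B) = -7*B (K(B) = B*(-7) = -7*B)
-10011 - K(S(H(5), -8)) = -10011 - (-7)*(120 - 12*(-8) - 10*(-8 + 5) + (-8 + 5)*(-8)) = -10011 - (-7)*(120 + 96 - 10*(-3) - 3*(-8)) = -10011 - (-7)*(120 + 96 + 30 + 24) = -10011 - (-7)*270 = -10011 - 1*(-1890) = -10011 + 1890 = -8121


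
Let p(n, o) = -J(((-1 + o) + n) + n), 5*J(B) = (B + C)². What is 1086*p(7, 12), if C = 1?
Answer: -734136/5 ≈ -1.4683e+5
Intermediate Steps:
J(B) = (1 + B)²/5 (J(B) = (B + 1)²/5 = (1 + B)²/5)
p(n, o) = -(o + 2*n)²/5 (p(n, o) = -(1 + (((-1 + o) + n) + n))²/5 = -(1 + ((-1 + n + o) + n))²/5 = -(1 + (-1 + o + 2*n))²/5 = -(o + 2*n)²/5)
1086*p(7, 12) = 1086*(-(12 + 2*7)²/5) = 1086*(-(12 + 14)²/5) = 1086*(-⅕*26²) = 1086*(-⅕*676) = 1086*(-676/5) = -734136/5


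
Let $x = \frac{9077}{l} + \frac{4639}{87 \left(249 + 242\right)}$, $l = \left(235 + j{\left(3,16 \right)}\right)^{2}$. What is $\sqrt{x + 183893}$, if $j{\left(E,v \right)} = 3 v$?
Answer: $\frac{\sqrt{26874480791182302813}}{12088911} \approx 428.83$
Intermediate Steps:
$l = 80089$ ($l = \left(235 + 3 \cdot 16\right)^{2} = \left(235 + 48\right)^{2} = 283^{2} = 80089$)
$x = \frac{759275080}{3421161813}$ ($x = \frac{9077}{80089} + \frac{4639}{87 \left(249 + 242\right)} = 9077 \cdot \frac{1}{80089} + \frac{4639}{87 \cdot 491} = \frac{9077}{80089} + \frac{4639}{42717} = \frac{759275080}{3421161813} \approx 0.22193$)
$\sqrt{x + 183893} = \sqrt{\frac{759275080}{3421161813} + 183893} = \sqrt{\frac{629128468553089}{3421161813}} = \frac{\sqrt{26874480791182302813}}{12088911}$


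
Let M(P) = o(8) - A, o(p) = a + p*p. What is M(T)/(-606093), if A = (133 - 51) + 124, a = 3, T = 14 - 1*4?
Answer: 139/606093 ≈ 0.00022934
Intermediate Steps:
T = 10 (T = 14 - 4 = 10)
o(p) = 3 + p² (o(p) = 3 + p*p = 3 + p²)
A = 206 (A = 82 + 124 = 206)
M(P) = -139 (M(P) = (3 + 8²) - 1*206 = (3 + 64) - 206 = 67 - 206 = -139)
M(T)/(-606093) = -139/(-606093) = -139*(-1/606093) = 139/606093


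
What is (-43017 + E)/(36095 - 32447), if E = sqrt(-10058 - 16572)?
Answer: -14339/1216 + I*sqrt(26630)/3648 ≈ -11.792 + 0.044733*I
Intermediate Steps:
E = I*sqrt(26630) (E = sqrt(-26630) = I*sqrt(26630) ≈ 163.19*I)
(-43017 + E)/(36095 - 32447) = (-43017 + I*sqrt(26630))/(36095 - 32447) = (-43017 + I*sqrt(26630))/3648 = (-43017 + I*sqrt(26630))*(1/3648) = -14339/1216 + I*sqrt(26630)/3648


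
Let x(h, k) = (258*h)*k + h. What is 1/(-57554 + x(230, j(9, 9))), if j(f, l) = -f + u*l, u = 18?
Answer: 1/9021696 ≈ 1.1084e-7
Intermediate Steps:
j(f, l) = -f + 18*l
x(h, k) = h + 258*h*k (x(h, k) = 258*h*k + h = h + 258*h*k)
1/(-57554 + x(230, j(9, 9))) = 1/(-57554 + 230*(1 + 258*(-1*9 + 18*9))) = 1/(-57554 + 230*(1 + 258*(-9 + 162))) = 1/(-57554 + 230*(1 + 258*153)) = 1/(-57554 + 230*(1 + 39474)) = 1/(-57554 + 230*39475) = 1/(-57554 + 9079250) = 1/9021696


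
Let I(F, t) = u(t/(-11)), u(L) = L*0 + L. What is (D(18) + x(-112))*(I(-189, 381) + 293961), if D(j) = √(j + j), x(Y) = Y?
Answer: -342718140/11 ≈ -3.1156e+7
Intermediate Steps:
u(L) = L (u(L) = 0 + L = L)
I(F, t) = -t/11 (I(F, t) = t/(-11) = t*(-1/11) = -t/11)
D(j) = √2*√j (D(j) = √(2*j) = √2*√j)
(D(18) + x(-112))*(I(-189, 381) + 293961) = (√2*√18 - 112)*(-1/11*381 + 293961) = (√2*(3*√2) - 112)*(-381/11 + 293961) = (6 - 112)*(3233190/11) = -106*3233190/11 = -342718140/11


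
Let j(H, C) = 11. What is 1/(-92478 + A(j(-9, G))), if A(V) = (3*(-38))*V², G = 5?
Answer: -1/106272 ≈ -9.4098e-6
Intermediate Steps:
A(V) = -114*V²
1/(-92478 + A(j(-9, G))) = 1/(-92478 - 114*11²) = 1/(-92478 - 114*121) = 1/(-92478 - 13794) = 1/(-106272) = -1/106272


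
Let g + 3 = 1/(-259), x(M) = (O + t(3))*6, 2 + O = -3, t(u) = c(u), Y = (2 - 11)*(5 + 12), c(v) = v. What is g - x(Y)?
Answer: 2330/259 ≈ 8.9961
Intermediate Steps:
Y = -153 (Y = -9*17 = -153)
t(u) = u
O = -5 (O = -2 - 3 = -5)
x(M) = -12 (x(M) = (-5 + 3)*6 = -2*6 = -12)
g = -778/259 (g = -3 + 1/(-259) = -3 - 1/259 = -778/259 ≈ -3.0039)
g - x(Y) = -778/259 - 1*(-12) = -778/259 + 12 = 2330/259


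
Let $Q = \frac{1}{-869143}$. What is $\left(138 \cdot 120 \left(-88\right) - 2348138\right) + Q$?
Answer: $- \frac{3307452416775}{869143} \approx -3.8054 \cdot 10^{6}$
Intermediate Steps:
$Q = - \frac{1}{869143} \approx -1.1506 \cdot 10^{-6}$
$\left(138 \cdot 120 \left(-88\right) - 2348138\right) + Q = \left(138 \cdot 120 \left(-88\right) - 2348138\right) - \frac{1}{869143} = \left(16560 \left(-88\right) - 2348138\right) - \frac{1}{869143} = \left(-1457280 - 2348138\right) - \frac{1}{869143} = -3805418 - \frac{1}{869143} = - \frac{3307452416775}{869143}$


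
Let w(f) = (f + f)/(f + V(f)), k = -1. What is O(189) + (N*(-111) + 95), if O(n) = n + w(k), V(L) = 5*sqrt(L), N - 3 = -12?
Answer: 16680/13 + 5*I/13 ≈ 1283.1 + 0.38462*I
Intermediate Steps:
N = -9 (N = 3 - 12 = -9)
w(f) = 2*f/(f + 5*sqrt(f)) (w(f) = (f + f)/(f + 5*sqrt(f)) = (2*f)/(f + 5*sqrt(f)) = 2*f/(f + 5*sqrt(f)))
O(n) = 1/13 + n + 5*I/13 (O(n) = n + 2*(-1)/(-1 + 5*sqrt(-1)) = n + 2*(-1)/(-1 + 5*I) = n + 2*(-1)*((-1 - 5*I)/26) = n + (1/13 + 5*I/13) = 1/13 + n + 5*I/13)
O(189) + (N*(-111) + 95) = (1/13 + 189 + 5*I/13) + (-9*(-111) + 95) = (2458/13 + 5*I/13) + (999 + 95) = (2458/13 + 5*I/13) + 1094 = 16680/13 + 5*I/13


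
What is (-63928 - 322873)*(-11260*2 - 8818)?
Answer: 12121569738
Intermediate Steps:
(-63928 - 322873)*(-11260*2 - 8818) = -386801*(-22520 - 8818) = -386801*(-31338) = 12121569738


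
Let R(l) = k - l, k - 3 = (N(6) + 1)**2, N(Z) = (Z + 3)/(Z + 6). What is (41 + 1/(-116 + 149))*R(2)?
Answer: 44005/264 ≈ 166.69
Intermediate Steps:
N(Z) = (3 + Z)/(6 + Z)
k = 97/16 (k = 3 + ((3 + 6)/(6 + 6) + 1)**2 = 3 + (9/12 + 1)**2 = 3 + ((1/12)*9 + 1)**2 = 3 + (3/4 + 1)**2 = 3 + (7/4)**2 = 3 + 49/16 = 97/16 ≈ 6.0625)
R(l) = 97/16 - l
(41 + 1/(-116 + 149))*R(2) = (41 + 1/(-116 + 149))*(97/16 - 1*2) = (41 + 1/33)*(97/16 - 2) = (41 + 1/33)*(65/16) = (1354/33)*(65/16) = 44005/264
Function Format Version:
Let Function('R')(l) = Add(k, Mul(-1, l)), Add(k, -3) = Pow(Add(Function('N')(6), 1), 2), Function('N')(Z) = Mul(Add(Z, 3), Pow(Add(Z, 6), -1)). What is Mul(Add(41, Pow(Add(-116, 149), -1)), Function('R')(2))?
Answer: Rational(44005, 264) ≈ 166.69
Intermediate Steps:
Function('N')(Z) = Mul(Pow(Add(6, Z), -1), Add(3, Z)) (Function('N')(Z) = Mul(Add(3, Z), Pow(Add(6, Z), -1)) = Mul(Pow(Add(6, Z), -1), Add(3, Z)))
k = Rational(97, 16) (k = Add(3, Pow(Add(Mul(Pow(Add(6, 6), -1), Add(3, 6)), 1), 2)) = Add(3, Pow(Add(Mul(Pow(12, -1), 9), 1), 2)) = Add(3, Pow(Add(Mul(Rational(1, 12), 9), 1), 2)) = Add(3, Pow(Add(Rational(3, 4), 1), 2)) = Add(3, Pow(Rational(7, 4), 2)) = Add(3, Rational(49, 16)) = Rational(97, 16) ≈ 6.0625)
Function('R')(l) = Add(Rational(97, 16), Mul(-1, l))
Mul(Add(41, Pow(Add(-116, 149), -1)), Function('R')(2)) = Mul(Add(41, Pow(Add(-116, 149), -1)), Add(Rational(97, 16), Mul(-1, 2))) = Mul(Add(41, Pow(33, -1)), Add(Rational(97, 16), -2)) = Mul(Add(41, Rational(1, 33)), Rational(65, 16)) = Mul(Rational(1354, 33), Rational(65, 16)) = Rational(44005, 264)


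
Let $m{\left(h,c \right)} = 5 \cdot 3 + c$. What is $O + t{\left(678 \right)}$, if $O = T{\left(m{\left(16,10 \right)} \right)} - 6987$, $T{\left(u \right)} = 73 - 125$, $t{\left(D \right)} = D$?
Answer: $-6361$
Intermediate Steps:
$m{\left(h,c \right)} = 15 + c$
$T{\left(u \right)} = -52$
$O = -7039$ ($O = -52 - 6987 = -7039$)
$O + t{\left(678 \right)} = -7039 + 678 = -6361$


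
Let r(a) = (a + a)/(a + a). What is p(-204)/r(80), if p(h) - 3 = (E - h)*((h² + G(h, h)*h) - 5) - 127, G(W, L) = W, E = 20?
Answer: 18642724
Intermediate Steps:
r(a) = 1 (r(a) = (2*a)/((2*a)) = (2*a)*(1/(2*a)) = 1)
p(h) = -124 + (-5 + 2*h²)*(20 - h) (p(h) = 3 + ((20 - h)*((h² + h*h) - 5) - 127) = 3 + ((20 - h)*((h² + h²) - 5) - 127) = 3 + ((20 - h)*(2*h² - 5) - 127) = 3 + ((20 - h)*(-5 + 2*h²) - 127) = 3 + ((-5 + 2*h²)*(20 - h) - 127) = 3 + (-127 + (-5 + 2*h²)*(20 - h)) = -124 + (-5 + 2*h²)*(20 - h))
p(-204)/r(80) = (-224 - 2*(-204)³ + 5*(-204) + 40*(-204)²)/1 = (-224 - 2*(-8489664) - 1020 + 40*41616)*1 = (-224 + 16979328 - 1020 + 1664640)*1 = 18642724*1 = 18642724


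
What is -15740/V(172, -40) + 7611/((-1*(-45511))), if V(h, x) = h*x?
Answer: 38435341/15655784 ≈ 2.4550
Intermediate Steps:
-15740/V(172, -40) + 7611/((-1*(-45511))) = -15740/(172*(-40)) + 7611/((-1*(-45511))) = -15740/(-6880) + 7611/45511 = -15740*(-1/6880) + 7611*(1/45511) = 787/344 + 7611/45511 = 38435341/15655784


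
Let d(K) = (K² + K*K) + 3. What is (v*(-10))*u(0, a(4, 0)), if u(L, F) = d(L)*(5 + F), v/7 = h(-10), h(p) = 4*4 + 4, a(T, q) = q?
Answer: -21000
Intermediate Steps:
d(K) = 3 + 2*K² (d(K) = (K² + K²) + 3 = 2*K² + 3 = 3 + 2*K²)
h(p) = 20 (h(p) = 16 + 4 = 20)
v = 140 (v = 7*20 = 140)
u(L, F) = (3 + 2*L²)*(5 + F)
(v*(-10))*u(0, a(4, 0)) = (140*(-10))*((3 + 2*0²)*(5 + 0)) = -1400*(3 + 2*0)*5 = -1400*(3 + 0)*5 = -4200*5 = -1400*15 = -21000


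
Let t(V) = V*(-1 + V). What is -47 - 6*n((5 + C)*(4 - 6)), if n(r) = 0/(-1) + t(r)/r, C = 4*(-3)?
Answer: -125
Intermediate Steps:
C = -12
n(r) = -1 + r (n(r) = 0/(-1) + (r*(-1 + r))/r = 0*(-1) + (-1 + r) = 0 + (-1 + r) = -1 + r)
-47 - 6*n((5 + C)*(4 - 6)) = -47 - 6*(-1 + (5 - 12)*(4 - 6)) = -47 - 6*(-1 - 7*(-2)) = -47 - 6*(-1 + 14) = -47 - 6*13 = -47 - 78 = -125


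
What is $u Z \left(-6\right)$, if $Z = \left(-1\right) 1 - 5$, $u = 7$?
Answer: $252$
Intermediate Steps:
$Z = -6$ ($Z = -1 - 5 = -6$)
$u Z \left(-6\right) = 7 \left(-6\right) \left(-6\right) = \left(-42\right) \left(-6\right) = 252$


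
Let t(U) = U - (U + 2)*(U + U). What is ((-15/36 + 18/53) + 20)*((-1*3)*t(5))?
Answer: 823615/212 ≈ 3885.0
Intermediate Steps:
t(U) = U - 2*U*(2 + U) (t(U) = U - (2 + U)*2*U = U - 2*U*(2 + U))
((-15/36 + 18/53) + 20)*((-1*3)*t(5)) = ((-15/36 + 18/53) + 20)*((-1*3)*(-1*5*(3 + 2*5))) = ((-15*1/36 + 18*(1/53)) + 20)*(-(-3)*5*(3 + 10)) = ((-5/12 + 18/53) + 20)*(-(-3)*5*13) = (-49/636 + 20)*(-3*(-65)) = (12671/636)*195 = 823615/212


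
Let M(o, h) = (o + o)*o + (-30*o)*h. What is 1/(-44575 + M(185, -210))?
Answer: 1/1189375 ≈ 8.4078e-7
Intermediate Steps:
M(o, h) = 2*o**2 - 30*h*o (M(o, h) = (2*o)*o - 30*h*o = 2*o**2 - 30*h*o)
1/(-44575 + M(185, -210)) = 1/(-44575 + 2*185*(185 - 15*(-210))) = 1/(-44575 + 2*185*(185 + 3150)) = 1/(-44575 + 2*185*3335) = 1/(-44575 + 1233950) = 1/1189375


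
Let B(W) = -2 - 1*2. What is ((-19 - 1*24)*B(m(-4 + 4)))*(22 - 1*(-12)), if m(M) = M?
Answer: 5848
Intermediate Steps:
B(W) = -4 (B(W) = -2 - 2 = -4)
((-19 - 1*24)*B(m(-4 + 4)))*(22 - 1*(-12)) = ((-19 - 1*24)*(-4))*(22 - 1*(-12)) = ((-19 - 24)*(-4))*(22 + 12) = -43*(-4)*34 = 172*34 = 5848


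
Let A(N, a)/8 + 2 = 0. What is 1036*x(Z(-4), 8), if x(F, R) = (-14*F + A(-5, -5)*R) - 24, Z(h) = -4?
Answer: -99456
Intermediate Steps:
A(N, a) = -16 (A(N, a) = -16 + 8*0 = -16 + 0 = -16)
x(F, R) = -24 - 16*R - 14*F (x(F, R) = (-14*F - 16*R) - 24 = (-16*R - 14*F) - 24 = -24 - 16*R - 14*F)
1036*x(Z(-4), 8) = 1036*(-24 - 16*8 - 14*(-4)) = 1036*(-24 - 128 + 56) = 1036*(-96) = -99456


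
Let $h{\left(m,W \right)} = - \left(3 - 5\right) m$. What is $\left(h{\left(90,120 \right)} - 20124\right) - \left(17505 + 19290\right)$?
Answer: $-56739$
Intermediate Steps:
$h{\left(m,W \right)} = 2 m$ ($h{\left(m,W \right)} = - \left(-2\right) m = 2 m$)
$\left(h{\left(90,120 \right)} - 20124\right) - \left(17505 + 19290\right) = \left(2 \cdot 90 - 20124\right) - \left(17505 + 19290\right) = \left(180 - 20124\right) - 36795 = -19944 - 36795 = -56739$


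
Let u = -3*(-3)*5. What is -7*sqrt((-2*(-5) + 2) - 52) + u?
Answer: 45 - 14*I*sqrt(10) ≈ 45.0 - 44.272*I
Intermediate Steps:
u = 45 (u = 9*5 = 45)
-7*sqrt((-2*(-5) + 2) - 52) + u = -7*sqrt((-2*(-5) + 2) - 52) + 45 = -7*sqrt((10 + 2) - 52) + 45 = -7*sqrt(12 - 52) + 45 = -14*I*sqrt(10) + 45 = 45 - 14*I*sqrt(10)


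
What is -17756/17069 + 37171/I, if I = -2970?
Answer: -687207119/50694930 ≈ -13.556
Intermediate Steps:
-17756/17069 + 37171/I = -17756/17069 + 37171/(-2970) = -17756*1/17069 + 37171*(-1/2970) = -17756/17069 - 37171/2970 = -687207119/50694930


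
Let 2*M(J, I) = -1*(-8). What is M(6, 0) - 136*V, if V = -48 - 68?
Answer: 15780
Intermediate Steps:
M(J, I) = 4 (M(J, I) = (-1*(-8))/2 = (½)*8 = 4)
V = -116
M(6, 0) - 136*V = 4 - 136*(-116) = 4 + 15776 = 15780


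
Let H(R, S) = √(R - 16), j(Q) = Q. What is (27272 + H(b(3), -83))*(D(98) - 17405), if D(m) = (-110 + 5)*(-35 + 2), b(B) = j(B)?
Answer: -380171680 - 13940*I*√13 ≈ -3.8017e+8 - 50261.0*I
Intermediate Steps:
b(B) = B
D(m) = 3465 (D(m) = -105*(-33) = 3465)
H(R, S) = √(-16 + R)
(27272 + H(b(3), -83))*(D(98) - 17405) = (27272 + √(-16 + 3))*(3465 - 17405) = (27272 + √(-13))*(-13940) = (27272 + I*√13)*(-13940) = -380171680 - 13940*I*√13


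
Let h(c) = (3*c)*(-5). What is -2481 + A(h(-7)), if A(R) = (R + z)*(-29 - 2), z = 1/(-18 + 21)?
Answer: -17239/3 ≈ -5746.3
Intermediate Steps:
z = ⅓ (z = 1/3 = ⅓ ≈ 0.33333)
h(c) = -15*c
A(R) = -31/3 - 31*R (A(R) = (R + ⅓)*(-29 - 2) = (⅓ + R)*(-31) = -31/3 - 31*R)
-2481 + A(h(-7)) = -2481 + (-31/3 - (-465)*(-7)) = -2481 + (-31/3 - 31*105) = -2481 + (-31/3 - 3255) = -2481 - 9796/3 = -17239/3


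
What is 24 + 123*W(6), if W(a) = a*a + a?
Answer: 5190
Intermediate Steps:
W(a) = a + a² (W(a) = a² + a = a + a²)
24 + 123*W(6) = 24 + 123*(6*(1 + 6)) = 24 + 123*(6*7) = 24 + 123*42 = 24 + 5166 = 5190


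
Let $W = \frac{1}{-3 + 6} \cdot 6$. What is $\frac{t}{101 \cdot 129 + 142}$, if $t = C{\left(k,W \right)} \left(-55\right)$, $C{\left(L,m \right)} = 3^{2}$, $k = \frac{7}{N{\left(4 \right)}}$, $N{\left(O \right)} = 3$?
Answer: $- \frac{495}{13171} \approx -0.037583$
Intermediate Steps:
$W = 2$ ($W = \frac{1}{3} \cdot 6 = 2$)
$k = \frac{7}{3} \approx 2.3333$
$C{\left(L,m \right)} = 9$
$t = -495$ ($t = 9 \left(-55\right) = -495$)
$\frac{t}{101 \cdot 129 + 142} = - \frac{495}{101 \cdot 129 + 142} = - \frac{495}{13029 + 142} = - \frac{495}{13171}$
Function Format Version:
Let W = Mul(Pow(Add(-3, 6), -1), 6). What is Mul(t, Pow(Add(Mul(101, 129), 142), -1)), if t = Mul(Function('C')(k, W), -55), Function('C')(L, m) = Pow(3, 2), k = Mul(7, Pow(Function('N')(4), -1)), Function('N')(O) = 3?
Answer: Rational(-495, 13171) ≈ -0.037583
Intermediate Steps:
W = 2 (W = Mul(Pow(3, -1), 6) = Mul(Rational(1, 3), 6) = 2)
k = Rational(7, 3) (k = Mul(7, Pow(3, -1)) = Mul(7, Rational(1, 3)) = Rational(7, 3) ≈ 2.3333)
Function('C')(L, m) = 9
t = -495 (t = Mul(9, -55) = -495)
Mul(t, Pow(Add(Mul(101, 129), 142), -1)) = Mul(-495, Pow(Add(Mul(101, 129), 142), -1)) = Mul(-495, Pow(Add(13029, 142), -1)) = Mul(-495, Pow(13171, -1)) = Mul(-495, Rational(1, 13171)) = Rational(-495, 13171)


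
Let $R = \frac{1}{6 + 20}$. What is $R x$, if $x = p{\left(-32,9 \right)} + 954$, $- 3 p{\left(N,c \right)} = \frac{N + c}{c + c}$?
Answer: $\frac{51539}{1404} \approx 36.709$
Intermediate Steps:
$p{\left(N,c \right)} = - \frac{N + c}{6 c}$ ($p{\left(N,c \right)} = - \frac{\left(N + c\right) \frac{1}{c + c}}{3} = - \frac{\left(N + c\right) \frac{1}{2 c}}{3} = - \frac{\frac{1}{2} \frac{1}{c} \left(N + c\right)}{3} = - \frac{N + c}{6 c}$)
$x = \frac{51539}{54}$ ($x = \frac{\left(-1\right) \left(-32\right) - 9}{6 \cdot 9} + 954 = \frac{1}{6} \cdot \frac{1}{9} \left(32 - 9\right) + 954 = \frac{1}{6} \cdot \frac{1}{9} \cdot 23 + 954 = \frac{23}{54} + 954 = \frac{51539}{54} \approx 954.43$)
$R = \frac{1}{26} \approx 0.038462$
$R x = \frac{1}{26} \cdot \frac{51539}{54} = \frac{51539}{1404}$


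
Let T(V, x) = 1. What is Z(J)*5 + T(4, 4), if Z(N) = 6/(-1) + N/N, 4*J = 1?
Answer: -24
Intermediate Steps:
J = 1/4 (J = (1/4)*1 = 1/4 ≈ 0.25000)
Z(N) = -5 (Z(N) = 6*(-1) + 1 = -6 + 1 = -5)
Z(J)*5 + T(4, 4) = -5*5 + 1 = -25 + 1 = -24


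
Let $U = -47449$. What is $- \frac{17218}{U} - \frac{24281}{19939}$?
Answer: $- \frac{808799467}{946085611} \approx -0.85489$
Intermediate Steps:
$- \frac{17218}{U} - \frac{24281}{19939} = - \frac{17218}{-47449} - \frac{24281}{19939} = \left(-17218\right) \left(- \frac{1}{47449}\right) - \frac{24281}{19939} = \frac{17218}{47449} - \frac{24281}{19939} = - \frac{808799467}{946085611}$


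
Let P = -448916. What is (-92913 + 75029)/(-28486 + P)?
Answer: 8942/238701 ≈ 0.037461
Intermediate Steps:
(-92913 + 75029)/(-28486 + P) = (-92913 + 75029)/(-28486 - 448916) = -17884/(-477402) = -17884*(-1/477402) = 8942/238701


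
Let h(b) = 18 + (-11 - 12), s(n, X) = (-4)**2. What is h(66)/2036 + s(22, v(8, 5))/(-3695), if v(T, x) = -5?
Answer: -51051/7523020 ≈ -0.0067860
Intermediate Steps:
s(n, X) = 16
h(b) = -5 (h(b) = 18 - 23 = -5)
h(66)/2036 + s(22, v(8, 5))/(-3695) = -5/2036 + 16/(-3695) = -5*1/2036 + 16*(-1/3695) = -5/2036 - 16/3695 = -51051/7523020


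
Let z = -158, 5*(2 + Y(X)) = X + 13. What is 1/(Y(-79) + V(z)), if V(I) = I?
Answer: -5/866 ≈ -0.0057737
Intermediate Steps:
Y(X) = ⅗ + X/5 (Y(X) = -2 + (X + 13)/5 = -2 + (13 + X)/5 = -2 + (13/5 + X/5) = ⅗ + X/5)
1/(Y(-79) + V(z)) = 1/((⅗ + (⅕)*(-79)) - 158) = 1/((⅗ - 79/5) - 158) = 1/(-76/5 - 158) = 1/(-866/5) = -5/866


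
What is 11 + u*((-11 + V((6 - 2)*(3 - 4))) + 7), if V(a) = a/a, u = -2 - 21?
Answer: 80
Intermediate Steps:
u = -23
V(a) = 1
11 + u*((-11 + V((6 - 2)*(3 - 4))) + 7) = 11 - 23*((-11 + 1) + 7) = 11 - 23*(-10 + 7) = 11 - 23*(-3) = 11 + 69 = 80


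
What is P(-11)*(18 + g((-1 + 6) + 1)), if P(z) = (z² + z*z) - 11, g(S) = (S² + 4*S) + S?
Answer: 19404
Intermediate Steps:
g(S) = S² + 5*S
P(z) = -11 + 2*z² (P(z) = (z² + z²) - 11 = 2*z² - 11 = -11 + 2*z²)
P(-11)*(18 + g((-1 + 6) + 1)) = (-11 + 2*(-11)²)*(18 + ((-1 + 6) + 1)*(5 + ((-1 + 6) + 1))) = (-11 + 2*121)*(18 + (5 + 1)*(5 + (5 + 1))) = (-11 + 242)*(18 + 6*(5 + 6)) = 231*(18 + 6*11) = 231*(18 + 66) = 231*84 = 19404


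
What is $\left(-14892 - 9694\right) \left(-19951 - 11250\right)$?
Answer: $767107786$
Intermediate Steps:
$\left(-14892 - 9694\right) \left(-19951 - 11250\right) = \left(-24586\right) \left(-31201\right) = 767107786$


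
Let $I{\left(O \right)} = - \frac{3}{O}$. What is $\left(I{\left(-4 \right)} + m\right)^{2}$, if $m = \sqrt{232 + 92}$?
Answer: $\frac{5625}{16} \approx 351.56$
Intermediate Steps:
$m = 18$ ($m = \sqrt{324} = 18$)
$\left(I{\left(-4 \right)} + m\right)^{2} = \left(- \frac{3}{-4} + 18\right)^{2} = \left(\left(-3\right) \left(- \frac{1}{4}\right) + 18\right)^{2} = \left(\frac{3}{4} + 18\right)^{2} = \left(\frac{75}{4}\right)^{2} = \frac{5625}{16}$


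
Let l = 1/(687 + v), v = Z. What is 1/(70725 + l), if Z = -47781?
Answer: 47094/3330723149 ≈ 1.4139e-5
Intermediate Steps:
v = -47781
l = -1/47094 (l = 1/(687 - 47781) = 1/(-47094) = -1/47094 ≈ -2.1234e-5)
1/(70725 + l) = 1/(70725 - 1/47094) = 1/(3330723149/47094) = 47094/3330723149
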